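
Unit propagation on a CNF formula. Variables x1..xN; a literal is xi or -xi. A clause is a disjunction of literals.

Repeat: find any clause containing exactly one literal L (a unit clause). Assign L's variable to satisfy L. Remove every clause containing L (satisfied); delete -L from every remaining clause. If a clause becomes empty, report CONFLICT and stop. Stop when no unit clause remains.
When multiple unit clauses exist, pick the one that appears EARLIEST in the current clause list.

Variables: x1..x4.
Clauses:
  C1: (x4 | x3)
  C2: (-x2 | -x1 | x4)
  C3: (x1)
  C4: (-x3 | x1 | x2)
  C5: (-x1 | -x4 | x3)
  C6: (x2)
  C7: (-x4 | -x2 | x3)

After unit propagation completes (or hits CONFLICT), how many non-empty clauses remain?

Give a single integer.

unit clause [1] forces x1=T; simplify:
  drop -1 from [-2, -1, 4] -> [-2, 4]
  drop -1 from [-1, -4, 3] -> [-4, 3]
  satisfied 2 clause(s); 5 remain; assigned so far: [1]
unit clause [2] forces x2=T; simplify:
  drop -2 from [-2, 4] -> [4]
  drop -2 from [-4, -2, 3] -> [-4, 3]
  satisfied 1 clause(s); 4 remain; assigned so far: [1, 2]
unit clause [4] forces x4=T; simplify:
  drop -4 from [-4, 3] -> [3]
  drop -4 from [-4, 3] -> [3]
  satisfied 2 clause(s); 2 remain; assigned so far: [1, 2, 4]
unit clause [3] forces x3=T; simplify:
  satisfied 2 clause(s); 0 remain; assigned so far: [1, 2, 3, 4]

Answer: 0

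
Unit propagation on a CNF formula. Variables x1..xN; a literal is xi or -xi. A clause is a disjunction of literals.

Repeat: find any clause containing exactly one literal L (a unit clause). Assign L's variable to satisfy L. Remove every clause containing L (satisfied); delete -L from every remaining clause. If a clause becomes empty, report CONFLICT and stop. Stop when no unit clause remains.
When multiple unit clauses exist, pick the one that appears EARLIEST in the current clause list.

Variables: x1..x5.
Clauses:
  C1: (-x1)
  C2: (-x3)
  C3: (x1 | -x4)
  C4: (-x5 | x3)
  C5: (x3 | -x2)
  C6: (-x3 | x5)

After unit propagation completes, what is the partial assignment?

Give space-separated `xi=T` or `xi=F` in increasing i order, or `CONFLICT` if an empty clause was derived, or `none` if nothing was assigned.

unit clause [-1] forces x1=F; simplify:
  drop 1 from [1, -4] -> [-4]
  satisfied 1 clause(s); 5 remain; assigned so far: [1]
unit clause [-3] forces x3=F; simplify:
  drop 3 from [-5, 3] -> [-5]
  drop 3 from [3, -2] -> [-2]
  satisfied 2 clause(s); 3 remain; assigned so far: [1, 3]
unit clause [-4] forces x4=F; simplify:
  satisfied 1 clause(s); 2 remain; assigned so far: [1, 3, 4]
unit clause [-5] forces x5=F; simplify:
  satisfied 1 clause(s); 1 remain; assigned so far: [1, 3, 4, 5]
unit clause [-2] forces x2=F; simplify:
  satisfied 1 clause(s); 0 remain; assigned so far: [1, 2, 3, 4, 5]

Answer: x1=F x2=F x3=F x4=F x5=F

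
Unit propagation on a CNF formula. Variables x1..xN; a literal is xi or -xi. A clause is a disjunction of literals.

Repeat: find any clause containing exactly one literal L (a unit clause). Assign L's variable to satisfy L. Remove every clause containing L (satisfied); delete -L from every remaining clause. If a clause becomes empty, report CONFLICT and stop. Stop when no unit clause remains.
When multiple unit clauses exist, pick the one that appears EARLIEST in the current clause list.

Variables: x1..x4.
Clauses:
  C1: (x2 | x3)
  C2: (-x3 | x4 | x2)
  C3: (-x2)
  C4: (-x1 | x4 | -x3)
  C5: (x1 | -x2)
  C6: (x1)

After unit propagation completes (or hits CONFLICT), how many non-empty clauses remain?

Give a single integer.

unit clause [-2] forces x2=F; simplify:
  drop 2 from [2, 3] -> [3]
  drop 2 from [-3, 4, 2] -> [-3, 4]
  satisfied 2 clause(s); 4 remain; assigned so far: [2]
unit clause [3] forces x3=T; simplify:
  drop -3 from [-3, 4] -> [4]
  drop -3 from [-1, 4, -3] -> [-1, 4]
  satisfied 1 clause(s); 3 remain; assigned so far: [2, 3]
unit clause [4] forces x4=T; simplify:
  satisfied 2 clause(s); 1 remain; assigned so far: [2, 3, 4]
unit clause [1] forces x1=T; simplify:
  satisfied 1 clause(s); 0 remain; assigned so far: [1, 2, 3, 4]

Answer: 0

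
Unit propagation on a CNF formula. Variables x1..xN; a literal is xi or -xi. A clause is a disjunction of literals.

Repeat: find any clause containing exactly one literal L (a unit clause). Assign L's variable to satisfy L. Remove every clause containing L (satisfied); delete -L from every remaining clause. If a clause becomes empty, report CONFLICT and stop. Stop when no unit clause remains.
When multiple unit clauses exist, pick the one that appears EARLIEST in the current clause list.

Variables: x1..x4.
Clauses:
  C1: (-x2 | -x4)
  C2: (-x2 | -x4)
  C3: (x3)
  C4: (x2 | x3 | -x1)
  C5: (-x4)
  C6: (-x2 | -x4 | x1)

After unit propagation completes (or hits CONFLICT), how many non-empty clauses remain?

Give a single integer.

Answer: 0

Derivation:
unit clause [3] forces x3=T; simplify:
  satisfied 2 clause(s); 4 remain; assigned so far: [3]
unit clause [-4] forces x4=F; simplify:
  satisfied 4 clause(s); 0 remain; assigned so far: [3, 4]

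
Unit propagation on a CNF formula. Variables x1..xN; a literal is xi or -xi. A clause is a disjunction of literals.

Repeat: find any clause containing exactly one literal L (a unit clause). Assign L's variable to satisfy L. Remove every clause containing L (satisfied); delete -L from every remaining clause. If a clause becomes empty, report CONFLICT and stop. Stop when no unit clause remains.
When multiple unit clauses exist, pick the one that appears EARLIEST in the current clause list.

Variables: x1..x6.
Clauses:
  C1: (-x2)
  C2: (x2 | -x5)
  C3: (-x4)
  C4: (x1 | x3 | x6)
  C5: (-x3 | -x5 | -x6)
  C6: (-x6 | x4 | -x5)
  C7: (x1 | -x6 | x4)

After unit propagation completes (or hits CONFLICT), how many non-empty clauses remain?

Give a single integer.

unit clause [-2] forces x2=F; simplify:
  drop 2 from [2, -5] -> [-5]
  satisfied 1 clause(s); 6 remain; assigned so far: [2]
unit clause [-5] forces x5=F; simplify:
  satisfied 3 clause(s); 3 remain; assigned so far: [2, 5]
unit clause [-4] forces x4=F; simplify:
  drop 4 from [1, -6, 4] -> [1, -6]
  satisfied 1 clause(s); 2 remain; assigned so far: [2, 4, 5]

Answer: 2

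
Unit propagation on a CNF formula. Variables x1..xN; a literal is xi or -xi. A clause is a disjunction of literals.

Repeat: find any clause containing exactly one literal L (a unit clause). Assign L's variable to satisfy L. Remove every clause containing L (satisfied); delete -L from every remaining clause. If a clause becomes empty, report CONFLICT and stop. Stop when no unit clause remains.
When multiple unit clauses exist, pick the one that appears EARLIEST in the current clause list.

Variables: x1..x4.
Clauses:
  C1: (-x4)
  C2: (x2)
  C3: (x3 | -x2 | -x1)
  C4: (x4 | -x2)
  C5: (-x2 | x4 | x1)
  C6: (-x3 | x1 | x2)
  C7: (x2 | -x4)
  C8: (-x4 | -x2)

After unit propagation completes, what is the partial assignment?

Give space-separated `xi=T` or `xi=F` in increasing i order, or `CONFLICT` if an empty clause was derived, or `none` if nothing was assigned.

unit clause [-4] forces x4=F; simplify:
  drop 4 from [4, -2] -> [-2]
  drop 4 from [-2, 4, 1] -> [-2, 1]
  satisfied 3 clause(s); 5 remain; assigned so far: [4]
unit clause [2] forces x2=T; simplify:
  drop -2 from [3, -2, -1] -> [3, -1]
  drop -2 from [-2] -> [] (empty!)
  drop -2 from [-2, 1] -> [1]
  satisfied 2 clause(s); 3 remain; assigned so far: [2, 4]
CONFLICT (empty clause)

Answer: CONFLICT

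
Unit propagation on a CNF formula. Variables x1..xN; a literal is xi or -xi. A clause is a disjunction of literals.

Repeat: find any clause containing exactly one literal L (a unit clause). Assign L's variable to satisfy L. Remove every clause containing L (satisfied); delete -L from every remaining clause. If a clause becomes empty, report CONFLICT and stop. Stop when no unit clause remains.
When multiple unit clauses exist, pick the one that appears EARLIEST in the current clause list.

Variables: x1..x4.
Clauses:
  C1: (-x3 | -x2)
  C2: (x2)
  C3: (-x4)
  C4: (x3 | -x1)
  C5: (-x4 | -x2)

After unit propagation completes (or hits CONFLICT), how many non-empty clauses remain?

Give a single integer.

Answer: 0

Derivation:
unit clause [2] forces x2=T; simplify:
  drop -2 from [-3, -2] -> [-3]
  drop -2 from [-4, -2] -> [-4]
  satisfied 1 clause(s); 4 remain; assigned so far: [2]
unit clause [-3] forces x3=F; simplify:
  drop 3 from [3, -1] -> [-1]
  satisfied 1 clause(s); 3 remain; assigned so far: [2, 3]
unit clause [-4] forces x4=F; simplify:
  satisfied 2 clause(s); 1 remain; assigned so far: [2, 3, 4]
unit clause [-1] forces x1=F; simplify:
  satisfied 1 clause(s); 0 remain; assigned so far: [1, 2, 3, 4]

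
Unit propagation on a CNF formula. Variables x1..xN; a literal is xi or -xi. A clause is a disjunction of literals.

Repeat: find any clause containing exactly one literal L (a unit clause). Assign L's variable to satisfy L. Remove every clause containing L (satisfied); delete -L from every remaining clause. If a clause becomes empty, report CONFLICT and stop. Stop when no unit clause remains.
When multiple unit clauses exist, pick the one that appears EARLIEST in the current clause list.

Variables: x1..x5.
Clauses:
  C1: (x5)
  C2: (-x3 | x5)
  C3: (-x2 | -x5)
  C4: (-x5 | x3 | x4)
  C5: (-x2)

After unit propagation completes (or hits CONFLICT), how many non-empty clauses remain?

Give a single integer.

Answer: 1

Derivation:
unit clause [5] forces x5=T; simplify:
  drop -5 from [-2, -5] -> [-2]
  drop -5 from [-5, 3, 4] -> [3, 4]
  satisfied 2 clause(s); 3 remain; assigned so far: [5]
unit clause [-2] forces x2=F; simplify:
  satisfied 2 clause(s); 1 remain; assigned so far: [2, 5]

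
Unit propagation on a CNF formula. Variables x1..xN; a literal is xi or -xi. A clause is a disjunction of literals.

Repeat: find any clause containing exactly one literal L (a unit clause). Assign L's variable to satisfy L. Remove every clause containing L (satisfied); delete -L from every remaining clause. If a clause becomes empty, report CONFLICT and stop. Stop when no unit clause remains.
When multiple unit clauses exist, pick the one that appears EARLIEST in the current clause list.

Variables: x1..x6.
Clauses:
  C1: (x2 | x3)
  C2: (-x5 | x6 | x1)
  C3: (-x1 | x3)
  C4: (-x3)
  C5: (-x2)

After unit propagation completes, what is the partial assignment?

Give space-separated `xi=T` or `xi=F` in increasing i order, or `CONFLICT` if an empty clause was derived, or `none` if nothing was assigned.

Answer: CONFLICT

Derivation:
unit clause [-3] forces x3=F; simplify:
  drop 3 from [2, 3] -> [2]
  drop 3 from [-1, 3] -> [-1]
  satisfied 1 clause(s); 4 remain; assigned so far: [3]
unit clause [2] forces x2=T; simplify:
  drop -2 from [-2] -> [] (empty!)
  satisfied 1 clause(s); 3 remain; assigned so far: [2, 3]
CONFLICT (empty clause)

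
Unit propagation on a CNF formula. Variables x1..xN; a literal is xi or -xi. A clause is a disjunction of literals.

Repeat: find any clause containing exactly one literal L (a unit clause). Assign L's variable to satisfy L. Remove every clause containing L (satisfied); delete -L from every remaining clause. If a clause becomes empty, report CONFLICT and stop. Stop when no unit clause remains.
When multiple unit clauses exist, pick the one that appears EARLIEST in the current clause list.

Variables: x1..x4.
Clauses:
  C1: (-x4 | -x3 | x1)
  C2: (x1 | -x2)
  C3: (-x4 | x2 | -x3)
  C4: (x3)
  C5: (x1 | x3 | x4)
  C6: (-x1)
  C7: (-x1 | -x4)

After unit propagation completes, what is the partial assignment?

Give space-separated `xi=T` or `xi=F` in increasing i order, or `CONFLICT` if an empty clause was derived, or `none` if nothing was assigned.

Answer: x1=F x2=F x3=T x4=F

Derivation:
unit clause [3] forces x3=T; simplify:
  drop -3 from [-4, -3, 1] -> [-4, 1]
  drop -3 from [-4, 2, -3] -> [-4, 2]
  satisfied 2 clause(s); 5 remain; assigned so far: [3]
unit clause [-1] forces x1=F; simplify:
  drop 1 from [-4, 1] -> [-4]
  drop 1 from [1, -2] -> [-2]
  satisfied 2 clause(s); 3 remain; assigned so far: [1, 3]
unit clause [-4] forces x4=F; simplify:
  satisfied 2 clause(s); 1 remain; assigned so far: [1, 3, 4]
unit clause [-2] forces x2=F; simplify:
  satisfied 1 clause(s); 0 remain; assigned so far: [1, 2, 3, 4]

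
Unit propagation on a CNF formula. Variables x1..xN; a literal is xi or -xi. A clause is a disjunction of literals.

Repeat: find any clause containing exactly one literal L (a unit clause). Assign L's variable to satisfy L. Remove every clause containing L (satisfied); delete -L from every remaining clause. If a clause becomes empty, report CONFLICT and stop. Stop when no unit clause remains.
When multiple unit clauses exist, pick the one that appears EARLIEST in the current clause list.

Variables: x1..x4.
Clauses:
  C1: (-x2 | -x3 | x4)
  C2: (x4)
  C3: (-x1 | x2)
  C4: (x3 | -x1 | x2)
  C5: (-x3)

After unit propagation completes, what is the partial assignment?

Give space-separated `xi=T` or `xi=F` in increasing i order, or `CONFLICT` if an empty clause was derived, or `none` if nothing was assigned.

unit clause [4] forces x4=T; simplify:
  satisfied 2 clause(s); 3 remain; assigned so far: [4]
unit clause [-3] forces x3=F; simplify:
  drop 3 from [3, -1, 2] -> [-1, 2]
  satisfied 1 clause(s); 2 remain; assigned so far: [3, 4]

Answer: x3=F x4=T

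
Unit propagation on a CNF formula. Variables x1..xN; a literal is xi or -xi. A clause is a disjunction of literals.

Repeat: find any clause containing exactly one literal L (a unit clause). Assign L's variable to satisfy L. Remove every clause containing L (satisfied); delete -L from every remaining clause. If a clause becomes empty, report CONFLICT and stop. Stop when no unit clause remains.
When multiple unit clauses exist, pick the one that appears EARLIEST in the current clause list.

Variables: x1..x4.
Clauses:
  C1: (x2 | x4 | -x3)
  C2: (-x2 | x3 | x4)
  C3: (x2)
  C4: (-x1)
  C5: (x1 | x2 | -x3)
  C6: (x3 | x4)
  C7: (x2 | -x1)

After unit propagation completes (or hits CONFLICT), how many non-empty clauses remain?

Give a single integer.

unit clause [2] forces x2=T; simplify:
  drop -2 from [-2, 3, 4] -> [3, 4]
  satisfied 4 clause(s); 3 remain; assigned so far: [2]
unit clause [-1] forces x1=F; simplify:
  satisfied 1 clause(s); 2 remain; assigned so far: [1, 2]

Answer: 2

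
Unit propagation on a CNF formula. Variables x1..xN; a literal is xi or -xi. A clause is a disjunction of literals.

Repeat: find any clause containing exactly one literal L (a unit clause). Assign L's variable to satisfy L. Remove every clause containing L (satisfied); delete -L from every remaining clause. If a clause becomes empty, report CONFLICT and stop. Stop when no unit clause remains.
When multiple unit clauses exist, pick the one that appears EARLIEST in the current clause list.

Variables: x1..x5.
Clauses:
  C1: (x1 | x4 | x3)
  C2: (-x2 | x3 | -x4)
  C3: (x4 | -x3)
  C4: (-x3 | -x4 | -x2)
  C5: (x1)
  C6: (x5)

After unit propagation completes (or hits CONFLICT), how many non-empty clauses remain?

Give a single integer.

unit clause [1] forces x1=T; simplify:
  satisfied 2 clause(s); 4 remain; assigned so far: [1]
unit clause [5] forces x5=T; simplify:
  satisfied 1 clause(s); 3 remain; assigned so far: [1, 5]

Answer: 3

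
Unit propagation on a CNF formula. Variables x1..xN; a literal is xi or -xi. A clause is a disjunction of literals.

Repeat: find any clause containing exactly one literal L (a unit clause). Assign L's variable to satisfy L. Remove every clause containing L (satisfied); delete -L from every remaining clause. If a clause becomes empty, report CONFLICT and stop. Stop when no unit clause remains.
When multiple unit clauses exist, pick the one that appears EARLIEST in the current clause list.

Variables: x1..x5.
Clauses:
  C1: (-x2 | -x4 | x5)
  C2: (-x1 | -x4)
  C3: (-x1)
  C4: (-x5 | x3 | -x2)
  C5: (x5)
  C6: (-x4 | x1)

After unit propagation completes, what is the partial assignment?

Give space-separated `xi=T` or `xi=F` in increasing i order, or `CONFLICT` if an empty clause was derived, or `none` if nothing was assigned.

unit clause [-1] forces x1=F; simplify:
  drop 1 from [-4, 1] -> [-4]
  satisfied 2 clause(s); 4 remain; assigned so far: [1]
unit clause [5] forces x5=T; simplify:
  drop -5 from [-5, 3, -2] -> [3, -2]
  satisfied 2 clause(s); 2 remain; assigned so far: [1, 5]
unit clause [-4] forces x4=F; simplify:
  satisfied 1 clause(s); 1 remain; assigned so far: [1, 4, 5]

Answer: x1=F x4=F x5=T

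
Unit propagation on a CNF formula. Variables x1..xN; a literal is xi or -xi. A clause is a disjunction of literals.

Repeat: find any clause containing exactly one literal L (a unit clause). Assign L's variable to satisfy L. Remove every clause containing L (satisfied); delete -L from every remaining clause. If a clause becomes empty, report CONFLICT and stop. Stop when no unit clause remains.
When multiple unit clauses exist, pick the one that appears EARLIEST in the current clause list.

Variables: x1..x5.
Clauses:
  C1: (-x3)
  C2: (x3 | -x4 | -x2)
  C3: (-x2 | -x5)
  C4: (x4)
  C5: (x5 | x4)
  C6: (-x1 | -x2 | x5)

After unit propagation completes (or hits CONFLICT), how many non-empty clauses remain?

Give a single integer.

Answer: 0

Derivation:
unit clause [-3] forces x3=F; simplify:
  drop 3 from [3, -4, -2] -> [-4, -2]
  satisfied 1 clause(s); 5 remain; assigned so far: [3]
unit clause [4] forces x4=T; simplify:
  drop -4 from [-4, -2] -> [-2]
  satisfied 2 clause(s); 3 remain; assigned so far: [3, 4]
unit clause [-2] forces x2=F; simplify:
  satisfied 3 clause(s); 0 remain; assigned so far: [2, 3, 4]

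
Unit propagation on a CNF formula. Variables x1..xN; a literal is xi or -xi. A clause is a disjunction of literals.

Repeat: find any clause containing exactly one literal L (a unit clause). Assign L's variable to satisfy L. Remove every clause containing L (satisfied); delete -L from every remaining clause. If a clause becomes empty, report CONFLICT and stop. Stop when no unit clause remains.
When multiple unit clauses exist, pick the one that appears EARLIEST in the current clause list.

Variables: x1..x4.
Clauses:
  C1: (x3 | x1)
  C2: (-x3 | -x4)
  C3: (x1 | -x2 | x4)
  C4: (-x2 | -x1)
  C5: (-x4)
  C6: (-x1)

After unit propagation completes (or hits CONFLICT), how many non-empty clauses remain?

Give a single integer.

unit clause [-4] forces x4=F; simplify:
  drop 4 from [1, -2, 4] -> [1, -2]
  satisfied 2 clause(s); 4 remain; assigned so far: [4]
unit clause [-1] forces x1=F; simplify:
  drop 1 from [3, 1] -> [3]
  drop 1 from [1, -2] -> [-2]
  satisfied 2 clause(s); 2 remain; assigned so far: [1, 4]
unit clause [3] forces x3=T; simplify:
  satisfied 1 clause(s); 1 remain; assigned so far: [1, 3, 4]
unit clause [-2] forces x2=F; simplify:
  satisfied 1 clause(s); 0 remain; assigned so far: [1, 2, 3, 4]

Answer: 0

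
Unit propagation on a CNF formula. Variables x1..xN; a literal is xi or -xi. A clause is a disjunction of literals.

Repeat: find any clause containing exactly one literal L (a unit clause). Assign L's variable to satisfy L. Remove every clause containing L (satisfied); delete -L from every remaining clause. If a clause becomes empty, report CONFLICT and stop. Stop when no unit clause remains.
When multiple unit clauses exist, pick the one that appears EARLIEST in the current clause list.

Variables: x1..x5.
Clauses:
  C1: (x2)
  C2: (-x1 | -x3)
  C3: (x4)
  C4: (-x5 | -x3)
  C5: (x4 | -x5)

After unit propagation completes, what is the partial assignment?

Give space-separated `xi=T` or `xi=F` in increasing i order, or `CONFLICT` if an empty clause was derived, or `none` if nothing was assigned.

unit clause [2] forces x2=T; simplify:
  satisfied 1 clause(s); 4 remain; assigned so far: [2]
unit clause [4] forces x4=T; simplify:
  satisfied 2 clause(s); 2 remain; assigned so far: [2, 4]

Answer: x2=T x4=T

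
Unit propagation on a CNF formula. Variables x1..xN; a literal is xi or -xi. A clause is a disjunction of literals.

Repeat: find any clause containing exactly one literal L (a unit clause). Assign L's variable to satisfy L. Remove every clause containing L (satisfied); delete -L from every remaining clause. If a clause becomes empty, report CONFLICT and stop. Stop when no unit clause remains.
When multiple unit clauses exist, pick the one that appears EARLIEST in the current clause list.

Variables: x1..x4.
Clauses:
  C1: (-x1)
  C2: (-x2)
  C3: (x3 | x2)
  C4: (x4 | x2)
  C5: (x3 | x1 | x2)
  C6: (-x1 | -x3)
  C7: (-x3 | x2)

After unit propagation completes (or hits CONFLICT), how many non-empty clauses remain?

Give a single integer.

unit clause [-1] forces x1=F; simplify:
  drop 1 from [3, 1, 2] -> [3, 2]
  satisfied 2 clause(s); 5 remain; assigned so far: [1]
unit clause [-2] forces x2=F; simplify:
  drop 2 from [3, 2] -> [3]
  drop 2 from [4, 2] -> [4]
  drop 2 from [3, 2] -> [3]
  drop 2 from [-3, 2] -> [-3]
  satisfied 1 clause(s); 4 remain; assigned so far: [1, 2]
unit clause [3] forces x3=T; simplify:
  drop -3 from [-3] -> [] (empty!)
  satisfied 2 clause(s); 2 remain; assigned so far: [1, 2, 3]
CONFLICT (empty clause)

Answer: 1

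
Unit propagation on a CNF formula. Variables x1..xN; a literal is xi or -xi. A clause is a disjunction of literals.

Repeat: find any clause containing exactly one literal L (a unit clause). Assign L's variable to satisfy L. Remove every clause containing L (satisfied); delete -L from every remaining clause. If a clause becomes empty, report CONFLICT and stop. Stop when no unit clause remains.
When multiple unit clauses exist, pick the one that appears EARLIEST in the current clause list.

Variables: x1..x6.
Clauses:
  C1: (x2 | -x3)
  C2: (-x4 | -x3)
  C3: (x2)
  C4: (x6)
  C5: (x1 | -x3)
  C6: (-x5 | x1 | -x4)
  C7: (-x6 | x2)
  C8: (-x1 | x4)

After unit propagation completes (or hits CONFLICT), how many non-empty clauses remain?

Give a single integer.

unit clause [2] forces x2=T; simplify:
  satisfied 3 clause(s); 5 remain; assigned so far: [2]
unit clause [6] forces x6=T; simplify:
  satisfied 1 clause(s); 4 remain; assigned so far: [2, 6]

Answer: 4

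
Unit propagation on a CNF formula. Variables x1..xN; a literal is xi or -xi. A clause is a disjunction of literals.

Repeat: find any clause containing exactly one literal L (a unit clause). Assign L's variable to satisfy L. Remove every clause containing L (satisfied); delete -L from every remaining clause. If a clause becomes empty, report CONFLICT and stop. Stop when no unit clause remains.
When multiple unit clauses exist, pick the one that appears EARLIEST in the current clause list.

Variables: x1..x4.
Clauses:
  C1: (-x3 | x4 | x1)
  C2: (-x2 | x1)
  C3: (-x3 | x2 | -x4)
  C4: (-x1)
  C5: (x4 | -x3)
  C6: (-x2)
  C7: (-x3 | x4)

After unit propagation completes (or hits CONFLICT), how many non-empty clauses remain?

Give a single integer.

unit clause [-1] forces x1=F; simplify:
  drop 1 from [-3, 4, 1] -> [-3, 4]
  drop 1 from [-2, 1] -> [-2]
  satisfied 1 clause(s); 6 remain; assigned so far: [1]
unit clause [-2] forces x2=F; simplify:
  drop 2 from [-3, 2, -4] -> [-3, -4]
  satisfied 2 clause(s); 4 remain; assigned so far: [1, 2]

Answer: 4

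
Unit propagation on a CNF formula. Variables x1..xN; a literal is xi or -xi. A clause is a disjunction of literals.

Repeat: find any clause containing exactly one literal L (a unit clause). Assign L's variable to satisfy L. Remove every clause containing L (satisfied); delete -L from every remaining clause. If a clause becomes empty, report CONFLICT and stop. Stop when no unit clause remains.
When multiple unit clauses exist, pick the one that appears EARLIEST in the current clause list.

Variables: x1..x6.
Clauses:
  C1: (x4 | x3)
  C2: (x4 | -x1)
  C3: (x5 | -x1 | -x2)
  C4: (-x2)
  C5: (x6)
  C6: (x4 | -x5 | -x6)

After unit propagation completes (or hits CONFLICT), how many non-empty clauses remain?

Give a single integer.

Answer: 3

Derivation:
unit clause [-2] forces x2=F; simplify:
  satisfied 2 clause(s); 4 remain; assigned so far: [2]
unit clause [6] forces x6=T; simplify:
  drop -6 from [4, -5, -6] -> [4, -5]
  satisfied 1 clause(s); 3 remain; assigned so far: [2, 6]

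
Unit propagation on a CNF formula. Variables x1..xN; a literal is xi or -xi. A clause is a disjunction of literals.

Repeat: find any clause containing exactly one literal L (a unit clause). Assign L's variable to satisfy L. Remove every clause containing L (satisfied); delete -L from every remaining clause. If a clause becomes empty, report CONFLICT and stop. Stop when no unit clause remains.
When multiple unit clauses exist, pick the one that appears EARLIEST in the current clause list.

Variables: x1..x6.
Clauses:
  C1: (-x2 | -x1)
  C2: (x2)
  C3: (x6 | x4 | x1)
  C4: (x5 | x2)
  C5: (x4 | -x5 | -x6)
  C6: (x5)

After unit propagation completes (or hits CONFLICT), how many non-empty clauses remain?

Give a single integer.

unit clause [2] forces x2=T; simplify:
  drop -2 from [-2, -1] -> [-1]
  satisfied 2 clause(s); 4 remain; assigned so far: [2]
unit clause [-1] forces x1=F; simplify:
  drop 1 from [6, 4, 1] -> [6, 4]
  satisfied 1 clause(s); 3 remain; assigned so far: [1, 2]
unit clause [5] forces x5=T; simplify:
  drop -5 from [4, -5, -6] -> [4, -6]
  satisfied 1 clause(s); 2 remain; assigned so far: [1, 2, 5]

Answer: 2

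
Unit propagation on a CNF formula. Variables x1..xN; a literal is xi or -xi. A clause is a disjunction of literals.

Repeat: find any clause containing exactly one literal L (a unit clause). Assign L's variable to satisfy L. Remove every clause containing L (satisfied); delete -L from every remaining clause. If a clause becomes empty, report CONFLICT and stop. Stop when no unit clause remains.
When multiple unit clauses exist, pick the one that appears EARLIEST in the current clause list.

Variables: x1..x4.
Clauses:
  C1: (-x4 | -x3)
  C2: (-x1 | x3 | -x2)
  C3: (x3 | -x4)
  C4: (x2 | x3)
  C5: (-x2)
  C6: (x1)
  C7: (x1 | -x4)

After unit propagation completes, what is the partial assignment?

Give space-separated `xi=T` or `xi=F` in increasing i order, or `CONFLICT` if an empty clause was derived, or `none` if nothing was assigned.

Answer: x1=T x2=F x3=T x4=F

Derivation:
unit clause [-2] forces x2=F; simplify:
  drop 2 from [2, 3] -> [3]
  satisfied 2 clause(s); 5 remain; assigned so far: [2]
unit clause [3] forces x3=T; simplify:
  drop -3 from [-4, -3] -> [-4]
  satisfied 2 clause(s); 3 remain; assigned so far: [2, 3]
unit clause [-4] forces x4=F; simplify:
  satisfied 2 clause(s); 1 remain; assigned so far: [2, 3, 4]
unit clause [1] forces x1=T; simplify:
  satisfied 1 clause(s); 0 remain; assigned so far: [1, 2, 3, 4]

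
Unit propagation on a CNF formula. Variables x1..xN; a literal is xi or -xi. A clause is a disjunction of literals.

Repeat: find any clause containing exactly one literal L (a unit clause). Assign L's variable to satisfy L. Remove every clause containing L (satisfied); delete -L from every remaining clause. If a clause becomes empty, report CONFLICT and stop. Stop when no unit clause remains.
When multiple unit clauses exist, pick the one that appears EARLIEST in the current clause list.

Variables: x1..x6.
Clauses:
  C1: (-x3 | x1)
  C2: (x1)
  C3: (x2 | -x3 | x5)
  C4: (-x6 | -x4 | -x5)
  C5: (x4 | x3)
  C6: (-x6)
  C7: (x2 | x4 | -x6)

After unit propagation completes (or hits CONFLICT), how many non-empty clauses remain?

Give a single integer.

unit clause [1] forces x1=T; simplify:
  satisfied 2 clause(s); 5 remain; assigned so far: [1]
unit clause [-6] forces x6=F; simplify:
  satisfied 3 clause(s); 2 remain; assigned so far: [1, 6]

Answer: 2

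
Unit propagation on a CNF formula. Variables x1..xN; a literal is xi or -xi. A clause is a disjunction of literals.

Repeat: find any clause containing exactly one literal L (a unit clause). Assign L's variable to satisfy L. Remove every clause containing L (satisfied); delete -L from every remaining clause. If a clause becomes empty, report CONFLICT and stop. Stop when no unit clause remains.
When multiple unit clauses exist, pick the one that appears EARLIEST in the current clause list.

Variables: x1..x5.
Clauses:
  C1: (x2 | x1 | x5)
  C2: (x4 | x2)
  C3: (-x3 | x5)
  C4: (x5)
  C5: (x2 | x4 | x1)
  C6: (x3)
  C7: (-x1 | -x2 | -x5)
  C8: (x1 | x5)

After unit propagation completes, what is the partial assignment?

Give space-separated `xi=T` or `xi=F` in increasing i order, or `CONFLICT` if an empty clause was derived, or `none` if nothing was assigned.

unit clause [5] forces x5=T; simplify:
  drop -5 from [-1, -2, -5] -> [-1, -2]
  satisfied 4 clause(s); 4 remain; assigned so far: [5]
unit clause [3] forces x3=T; simplify:
  satisfied 1 clause(s); 3 remain; assigned so far: [3, 5]

Answer: x3=T x5=T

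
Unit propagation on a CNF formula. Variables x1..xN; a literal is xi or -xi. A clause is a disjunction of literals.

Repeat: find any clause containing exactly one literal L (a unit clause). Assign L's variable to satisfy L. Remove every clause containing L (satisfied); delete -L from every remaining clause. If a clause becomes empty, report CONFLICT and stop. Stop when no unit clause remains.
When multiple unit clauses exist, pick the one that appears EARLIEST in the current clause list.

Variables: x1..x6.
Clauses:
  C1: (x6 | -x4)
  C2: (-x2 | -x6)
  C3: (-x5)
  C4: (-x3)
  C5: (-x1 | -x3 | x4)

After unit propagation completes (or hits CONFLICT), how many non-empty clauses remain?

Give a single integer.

Answer: 2

Derivation:
unit clause [-5] forces x5=F; simplify:
  satisfied 1 clause(s); 4 remain; assigned so far: [5]
unit clause [-3] forces x3=F; simplify:
  satisfied 2 clause(s); 2 remain; assigned so far: [3, 5]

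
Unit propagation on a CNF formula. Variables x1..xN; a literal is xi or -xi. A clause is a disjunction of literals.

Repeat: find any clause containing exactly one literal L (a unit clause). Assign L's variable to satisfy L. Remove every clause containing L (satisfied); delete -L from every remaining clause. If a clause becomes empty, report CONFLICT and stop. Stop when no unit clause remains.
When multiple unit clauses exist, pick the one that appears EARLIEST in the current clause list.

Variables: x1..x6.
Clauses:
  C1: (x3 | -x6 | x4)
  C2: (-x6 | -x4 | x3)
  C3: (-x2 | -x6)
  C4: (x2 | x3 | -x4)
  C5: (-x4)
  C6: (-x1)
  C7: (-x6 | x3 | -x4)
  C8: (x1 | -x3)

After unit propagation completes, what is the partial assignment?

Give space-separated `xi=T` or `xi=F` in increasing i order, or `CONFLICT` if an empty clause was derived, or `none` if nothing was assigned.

unit clause [-4] forces x4=F; simplify:
  drop 4 from [3, -6, 4] -> [3, -6]
  satisfied 4 clause(s); 4 remain; assigned so far: [4]
unit clause [-1] forces x1=F; simplify:
  drop 1 from [1, -3] -> [-3]
  satisfied 1 clause(s); 3 remain; assigned so far: [1, 4]
unit clause [-3] forces x3=F; simplify:
  drop 3 from [3, -6] -> [-6]
  satisfied 1 clause(s); 2 remain; assigned so far: [1, 3, 4]
unit clause [-6] forces x6=F; simplify:
  satisfied 2 clause(s); 0 remain; assigned so far: [1, 3, 4, 6]

Answer: x1=F x3=F x4=F x6=F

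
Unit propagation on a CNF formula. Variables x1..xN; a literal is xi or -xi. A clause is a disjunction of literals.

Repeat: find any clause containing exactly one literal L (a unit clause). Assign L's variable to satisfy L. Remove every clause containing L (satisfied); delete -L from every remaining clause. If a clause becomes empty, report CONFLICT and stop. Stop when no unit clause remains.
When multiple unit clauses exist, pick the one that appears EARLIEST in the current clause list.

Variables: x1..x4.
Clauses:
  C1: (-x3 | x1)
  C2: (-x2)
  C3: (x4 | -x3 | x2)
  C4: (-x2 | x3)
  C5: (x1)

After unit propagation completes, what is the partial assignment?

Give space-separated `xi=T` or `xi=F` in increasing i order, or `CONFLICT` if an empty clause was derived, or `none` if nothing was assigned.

Answer: x1=T x2=F

Derivation:
unit clause [-2] forces x2=F; simplify:
  drop 2 from [4, -3, 2] -> [4, -3]
  satisfied 2 clause(s); 3 remain; assigned so far: [2]
unit clause [1] forces x1=T; simplify:
  satisfied 2 clause(s); 1 remain; assigned so far: [1, 2]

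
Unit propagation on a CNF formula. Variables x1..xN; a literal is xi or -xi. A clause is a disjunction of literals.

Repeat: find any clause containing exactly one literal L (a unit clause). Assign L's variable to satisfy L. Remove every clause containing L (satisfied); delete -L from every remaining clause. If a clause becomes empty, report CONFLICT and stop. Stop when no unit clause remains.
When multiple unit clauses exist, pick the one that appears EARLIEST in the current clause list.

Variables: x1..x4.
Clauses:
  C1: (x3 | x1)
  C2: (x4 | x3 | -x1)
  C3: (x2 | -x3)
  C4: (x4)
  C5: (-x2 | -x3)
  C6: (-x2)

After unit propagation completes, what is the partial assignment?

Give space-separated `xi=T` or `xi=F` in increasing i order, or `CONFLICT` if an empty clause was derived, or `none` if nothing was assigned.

unit clause [4] forces x4=T; simplify:
  satisfied 2 clause(s); 4 remain; assigned so far: [4]
unit clause [-2] forces x2=F; simplify:
  drop 2 from [2, -3] -> [-3]
  satisfied 2 clause(s); 2 remain; assigned so far: [2, 4]
unit clause [-3] forces x3=F; simplify:
  drop 3 from [3, 1] -> [1]
  satisfied 1 clause(s); 1 remain; assigned so far: [2, 3, 4]
unit clause [1] forces x1=T; simplify:
  satisfied 1 clause(s); 0 remain; assigned so far: [1, 2, 3, 4]

Answer: x1=T x2=F x3=F x4=T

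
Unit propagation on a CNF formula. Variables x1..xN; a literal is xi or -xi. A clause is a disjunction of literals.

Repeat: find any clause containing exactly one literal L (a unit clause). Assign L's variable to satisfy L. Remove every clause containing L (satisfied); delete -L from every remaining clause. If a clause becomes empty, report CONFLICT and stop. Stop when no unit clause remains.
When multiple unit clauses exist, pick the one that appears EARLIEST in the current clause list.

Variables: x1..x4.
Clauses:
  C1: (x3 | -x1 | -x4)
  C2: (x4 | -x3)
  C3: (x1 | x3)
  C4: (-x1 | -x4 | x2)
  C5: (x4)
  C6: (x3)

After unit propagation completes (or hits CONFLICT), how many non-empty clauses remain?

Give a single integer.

unit clause [4] forces x4=T; simplify:
  drop -4 from [3, -1, -4] -> [3, -1]
  drop -4 from [-1, -4, 2] -> [-1, 2]
  satisfied 2 clause(s); 4 remain; assigned so far: [4]
unit clause [3] forces x3=T; simplify:
  satisfied 3 clause(s); 1 remain; assigned so far: [3, 4]

Answer: 1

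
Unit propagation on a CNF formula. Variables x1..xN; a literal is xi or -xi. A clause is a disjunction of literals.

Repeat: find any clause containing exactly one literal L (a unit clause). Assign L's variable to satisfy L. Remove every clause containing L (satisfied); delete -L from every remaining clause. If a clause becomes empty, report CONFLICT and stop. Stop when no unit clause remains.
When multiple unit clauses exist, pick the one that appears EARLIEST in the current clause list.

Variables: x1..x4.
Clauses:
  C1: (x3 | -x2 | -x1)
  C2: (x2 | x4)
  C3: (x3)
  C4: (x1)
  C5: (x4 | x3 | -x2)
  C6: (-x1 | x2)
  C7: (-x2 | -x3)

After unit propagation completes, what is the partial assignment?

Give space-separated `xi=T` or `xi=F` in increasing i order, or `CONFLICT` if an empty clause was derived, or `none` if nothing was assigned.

Answer: CONFLICT

Derivation:
unit clause [3] forces x3=T; simplify:
  drop -3 from [-2, -3] -> [-2]
  satisfied 3 clause(s); 4 remain; assigned so far: [3]
unit clause [1] forces x1=T; simplify:
  drop -1 from [-1, 2] -> [2]
  satisfied 1 clause(s); 3 remain; assigned so far: [1, 3]
unit clause [2] forces x2=T; simplify:
  drop -2 from [-2] -> [] (empty!)
  satisfied 2 clause(s); 1 remain; assigned so far: [1, 2, 3]
CONFLICT (empty clause)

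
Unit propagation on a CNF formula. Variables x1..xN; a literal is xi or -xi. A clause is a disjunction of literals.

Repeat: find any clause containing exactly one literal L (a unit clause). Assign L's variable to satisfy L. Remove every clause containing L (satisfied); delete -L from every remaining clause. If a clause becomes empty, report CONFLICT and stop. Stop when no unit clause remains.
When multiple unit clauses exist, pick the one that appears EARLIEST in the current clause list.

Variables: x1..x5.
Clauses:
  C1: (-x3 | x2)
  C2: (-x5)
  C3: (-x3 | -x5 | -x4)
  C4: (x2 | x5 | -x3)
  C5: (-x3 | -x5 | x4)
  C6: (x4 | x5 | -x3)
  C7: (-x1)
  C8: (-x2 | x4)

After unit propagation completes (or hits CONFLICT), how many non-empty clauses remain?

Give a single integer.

unit clause [-5] forces x5=F; simplify:
  drop 5 from [2, 5, -3] -> [2, -3]
  drop 5 from [4, 5, -3] -> [4, -3]
  satisfied 3 clause(s); 5 remain; assigned so far: [5]
unit clause [-1] forces x1=F; simplify:
  satisfied 1 clause(s); 4 remain; assigned so far: [1, 5]

Answer: 4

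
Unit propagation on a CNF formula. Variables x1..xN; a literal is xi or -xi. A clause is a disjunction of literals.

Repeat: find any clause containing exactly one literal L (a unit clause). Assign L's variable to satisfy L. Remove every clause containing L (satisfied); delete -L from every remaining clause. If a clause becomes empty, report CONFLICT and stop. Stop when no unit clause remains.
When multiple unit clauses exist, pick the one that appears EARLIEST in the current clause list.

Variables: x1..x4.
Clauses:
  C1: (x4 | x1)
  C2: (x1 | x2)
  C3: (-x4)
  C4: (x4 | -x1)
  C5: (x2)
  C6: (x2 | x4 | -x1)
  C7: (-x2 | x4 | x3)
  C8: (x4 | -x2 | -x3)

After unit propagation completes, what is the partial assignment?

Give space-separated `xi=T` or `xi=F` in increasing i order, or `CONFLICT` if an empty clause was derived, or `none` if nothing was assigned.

unit clause [-4] forces x4=F; simplify:
  drop 4 from [4, 1] -> [1]
  drop 4 from [4, -1] -> [-1]
  drop 4 from [2, 4, -1] -> [2, -1]
  drop 4 from [-2, 4, 3] -> [-2, 3]
  drop 4 from [4, -2, -3] -> [-2, -3]
  satisfied 1 clause(s); 7 remain; assigned so far: [4]
unit clause [1] forces x1=T; simplify:
  drop -1 from [-1] -> [] (empty!)
  drop -1 from [2, -1] -> [2]
  satisfied 2 clause(s); 5 remain; assigned so far: [1, 4]
CONFLICT (empty clause)

Answer: CONFLICT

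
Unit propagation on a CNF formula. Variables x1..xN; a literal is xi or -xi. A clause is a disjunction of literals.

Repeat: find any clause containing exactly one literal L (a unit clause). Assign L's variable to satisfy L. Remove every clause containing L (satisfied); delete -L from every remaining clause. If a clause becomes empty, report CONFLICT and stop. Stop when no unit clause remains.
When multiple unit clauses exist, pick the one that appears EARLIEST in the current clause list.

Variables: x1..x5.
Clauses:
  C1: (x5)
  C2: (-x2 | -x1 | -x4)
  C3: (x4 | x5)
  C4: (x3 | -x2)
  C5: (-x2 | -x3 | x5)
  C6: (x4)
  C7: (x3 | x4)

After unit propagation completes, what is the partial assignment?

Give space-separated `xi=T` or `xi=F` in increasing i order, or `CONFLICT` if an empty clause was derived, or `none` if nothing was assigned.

unit clause [5] forces x5=T; simplify:
  satisfied 3 clause(s); 4 remain; assigned so far: [5]
unit clause [4] forces x4=T; simplify:
  drop -4 from [-2, -1, -4] -> [-2, -1]
  satisfied 2 clause(s); 2 remain; assigned so far: [4, 5]

Answer: x4=T x5=T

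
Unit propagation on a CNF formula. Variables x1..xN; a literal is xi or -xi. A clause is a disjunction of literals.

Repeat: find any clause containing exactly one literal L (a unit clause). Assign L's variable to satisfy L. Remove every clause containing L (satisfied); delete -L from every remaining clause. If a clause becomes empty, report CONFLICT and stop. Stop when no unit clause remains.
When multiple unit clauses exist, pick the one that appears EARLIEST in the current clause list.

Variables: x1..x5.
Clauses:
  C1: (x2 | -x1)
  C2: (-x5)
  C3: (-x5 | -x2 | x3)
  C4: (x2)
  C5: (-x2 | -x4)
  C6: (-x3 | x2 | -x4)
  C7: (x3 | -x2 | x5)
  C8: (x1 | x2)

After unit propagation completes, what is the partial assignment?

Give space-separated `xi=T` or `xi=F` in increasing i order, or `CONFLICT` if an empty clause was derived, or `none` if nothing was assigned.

unit clause [-5] forces x5=F; simplify:
  drop 5 from [3, -2, 5] -> [3, -2]
  satisfied 2 clause(s); 6 remain; assigned so far: [5]
unit clause [2] forces x2=T; simplify:
  drop -2 from [-2, -4] -> [-4]
  drop -2 from [3, -2] -> [3]
  satisfied 4 clause(s); 2 remain; assigned so far: [2, 5]
unit clause [-4] forces x4=F; simplify:
  satisfied 1 clause(s); 1 remain; assigned so far: [2, 4, 5]
unit clause [3] forces x3=T; simplify:
  satisfied 1 clause(s); 0 remain; assigned so far: [2, 3, 4, 5]

Answer: x2=T x3=T x4=F x5=F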